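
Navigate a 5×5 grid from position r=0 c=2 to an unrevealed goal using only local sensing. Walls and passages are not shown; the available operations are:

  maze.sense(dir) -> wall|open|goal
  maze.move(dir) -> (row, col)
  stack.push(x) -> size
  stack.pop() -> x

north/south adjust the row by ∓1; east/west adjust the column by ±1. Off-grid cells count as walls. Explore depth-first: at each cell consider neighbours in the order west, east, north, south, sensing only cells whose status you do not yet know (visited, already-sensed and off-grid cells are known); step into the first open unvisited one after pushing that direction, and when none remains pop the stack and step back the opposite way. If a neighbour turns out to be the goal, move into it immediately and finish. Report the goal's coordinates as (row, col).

[in] sense dir=west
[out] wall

[in] sense dir=east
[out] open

[in] push x=east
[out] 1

[in] move dir=east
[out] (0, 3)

[in] sense dir=east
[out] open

[in] push x=east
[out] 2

[in] move dir=east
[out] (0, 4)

[in] sense dir=south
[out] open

[in] push x=south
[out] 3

[in] move dir=south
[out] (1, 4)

[in] sense dir=west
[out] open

[in] push x=west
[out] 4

[in] move dir=west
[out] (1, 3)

[in] sense dir=west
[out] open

[in] push x=west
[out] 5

[in] move dir=west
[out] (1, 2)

[in] sense dir=west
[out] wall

[in] sense dir=south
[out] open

[in] push x=south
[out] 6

[in] move dir=south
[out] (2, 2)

[in] sense dir=west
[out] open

[in] push x=west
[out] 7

[in] move dir=west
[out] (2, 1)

[in] sense dir=west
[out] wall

[in] sense dir=south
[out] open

[in] push x=south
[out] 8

[in] move dir=south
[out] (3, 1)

[in] sense dir=west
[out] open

[in] push x=west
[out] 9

[in] move dir=west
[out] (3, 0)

[in] sense dir=south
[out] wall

[in] pop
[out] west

[in] move dir=east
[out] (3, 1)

[in] sense dir=east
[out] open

[in] push x=east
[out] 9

[in] move dir=east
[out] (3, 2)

[in] sense dir=east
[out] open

[in] push x=east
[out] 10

[in] move dir=east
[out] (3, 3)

[in] sense dir=east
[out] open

[in] push x=east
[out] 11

[in] move dir=east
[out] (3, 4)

[in] sense dir=north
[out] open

[in] push x=north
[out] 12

[in] move dir=north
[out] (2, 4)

[in] sense dir=west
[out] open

[in] push x=west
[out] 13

[in] move dir=west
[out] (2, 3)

[in] pop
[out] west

[in] move dir=east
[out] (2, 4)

[in] pop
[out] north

[in] move dir=south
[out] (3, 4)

[in] sense dir=south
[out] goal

[in] move dir=south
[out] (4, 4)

Answer: (4, 4)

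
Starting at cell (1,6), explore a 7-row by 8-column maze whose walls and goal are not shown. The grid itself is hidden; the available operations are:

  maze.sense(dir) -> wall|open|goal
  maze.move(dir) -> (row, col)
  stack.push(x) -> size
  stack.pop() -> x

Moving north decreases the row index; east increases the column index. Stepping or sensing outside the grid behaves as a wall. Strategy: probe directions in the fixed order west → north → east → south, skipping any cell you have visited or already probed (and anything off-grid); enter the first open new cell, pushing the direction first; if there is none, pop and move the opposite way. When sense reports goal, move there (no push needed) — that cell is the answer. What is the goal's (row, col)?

-> maze.sense(west)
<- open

-> stack.push(west)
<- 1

-> maze.move(west)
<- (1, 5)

-> maze.sense(west)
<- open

-> stack.push(west)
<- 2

-> maze.move(west)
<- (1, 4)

-> maze.sense(west)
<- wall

-> maze.sense(north)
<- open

-> stack.push(north)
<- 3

-> maze.move(north)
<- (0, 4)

-> maze.sense(west)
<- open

-> stack.push(west)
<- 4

-> maze.move(west)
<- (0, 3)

-> maze.sense(west)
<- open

-> stack.push(west)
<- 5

-> maze.move(west)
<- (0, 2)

-> maze.sense(west)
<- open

-> stack.push(west)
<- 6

-> maze.move(west)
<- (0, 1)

-> maze.sense(west)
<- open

-> stack.push(west)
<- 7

-> maze.move(west)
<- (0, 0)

-> maze.sense(south)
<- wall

-> stack.pop()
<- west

-> maze.move(east)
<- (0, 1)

-> maze.sense(south)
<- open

-> stack.push(south)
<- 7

-> maze.move(south)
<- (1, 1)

-> maze.sense(east)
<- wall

-> maze.sense(south)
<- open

-> stack.push(south)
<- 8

-> maze.move(south)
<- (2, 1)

-> maze.sense(west)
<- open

-> stack.push(west)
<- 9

-> maze.move(west)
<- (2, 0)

-> maze.sense(south)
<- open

-> stack.push(south)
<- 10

-> maze.move(south)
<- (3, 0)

-> maze.sense(east)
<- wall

-> maze.sense(south)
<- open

-> stack.push(south)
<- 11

-> maze.move(south)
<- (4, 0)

-> maze.sense(east)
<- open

-> stack.push(east)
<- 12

-> maze.move(east)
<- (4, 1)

-> maze.sense(east)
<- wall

-> maze.sense(south)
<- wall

-> stack.pop()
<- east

-> maze.move(west)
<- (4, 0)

-> maze.sense(south)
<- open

-> stack.push(south)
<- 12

-> maze.move(south)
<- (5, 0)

-> maze.sense(south)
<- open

-> stack.push(south)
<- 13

-> maze.move(south)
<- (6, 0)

-> maze.sense(east)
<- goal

-> maze.move(east)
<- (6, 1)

Answer: (6, 1)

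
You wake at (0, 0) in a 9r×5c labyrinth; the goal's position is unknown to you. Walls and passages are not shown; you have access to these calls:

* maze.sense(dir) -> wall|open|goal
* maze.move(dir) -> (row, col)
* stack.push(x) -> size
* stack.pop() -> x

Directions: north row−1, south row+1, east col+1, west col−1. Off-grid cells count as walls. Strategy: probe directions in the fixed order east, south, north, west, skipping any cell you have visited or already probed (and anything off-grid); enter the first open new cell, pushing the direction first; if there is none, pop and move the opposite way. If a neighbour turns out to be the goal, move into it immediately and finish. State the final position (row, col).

Invoking sense(dir: east), yielding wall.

I use sense(dir: south), and see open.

Now I run push(x: south), and get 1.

I use move(dir: south), and see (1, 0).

Next I call sense(dir: east), : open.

I invoke push(x: east), which returns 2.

Calling move(dir: east), giving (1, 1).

I use sense(dir: east), and get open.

I invoke push(x: east), and observe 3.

Next I call move(dir: east), — result: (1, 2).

I invoke sense(dir: east), — result: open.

I use push(x: east), and get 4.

I run move(dir: east), giving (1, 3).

I run sense(dir: east), yielding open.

Invoking push(x: east), — result: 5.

Using move(dir: east), yielding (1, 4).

Next I call sense(dir: south), which returns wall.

Using sense(dir: north), and see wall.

I call pop(), and see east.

I invoke move(dir: west), and observe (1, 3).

Invoking sense(dir: south), : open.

I try push(x: south), yielding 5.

Using move(dir: south), : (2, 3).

Using sense(dir: south), — result: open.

I call push(x: south), → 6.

I call move(dir: south), which returns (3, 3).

Using sense(dir: east), → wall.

Using sense(dir: south), : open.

Now I run push(x: south), : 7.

Then move(dir: south), : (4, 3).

Next I call sense(dir: east), giving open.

Using push(x: east), and get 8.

I invoke move(dir: east), and observe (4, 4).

Now I run sense(dir: south), → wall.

Invoking pop, yielding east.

I run move(dir: west), and observe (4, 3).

I run sense(dir: south), → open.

Invoking push(x: south), — result: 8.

Now I run move(dir: south), which returns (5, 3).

Next I call sense(dir: south), → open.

I try push(x: south), and see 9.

Using move(dir: south), — result: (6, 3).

Invoking sense(dir: east), : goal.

Next I call move(dir: east), giving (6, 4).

Answer: (6, 4)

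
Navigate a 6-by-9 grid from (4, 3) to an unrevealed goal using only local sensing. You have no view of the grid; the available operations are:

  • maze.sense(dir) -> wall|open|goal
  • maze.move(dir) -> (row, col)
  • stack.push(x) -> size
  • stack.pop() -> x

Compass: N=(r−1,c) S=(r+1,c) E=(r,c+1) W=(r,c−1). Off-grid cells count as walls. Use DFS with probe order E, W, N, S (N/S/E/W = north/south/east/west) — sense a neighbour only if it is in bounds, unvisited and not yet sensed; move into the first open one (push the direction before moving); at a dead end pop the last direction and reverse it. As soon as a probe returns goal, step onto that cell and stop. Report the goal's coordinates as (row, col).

Act: maze.sense[east]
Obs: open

Act: stack.push[east]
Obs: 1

Act: maze.move[east]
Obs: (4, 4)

Act: maze.sense[east]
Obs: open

Act: stack.push[east]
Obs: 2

Act: maze.move[east]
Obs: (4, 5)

Act: maze.sense[east]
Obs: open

Act: stack.push[east]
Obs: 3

Act: maze.move[east]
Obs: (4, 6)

Act: maze.sense[east]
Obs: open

Act: stack.push[east]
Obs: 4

Act: maze.move[east]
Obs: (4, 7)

Act: maze.sense[east]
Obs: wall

Act: maze.sense[north]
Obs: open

Act: stack.push[north]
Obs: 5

Act: maze.move[north]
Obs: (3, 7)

Act: maze.sense[east]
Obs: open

Act: stack.push[east]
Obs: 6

Act: maze.move[east]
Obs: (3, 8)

Act: maze.sense[north]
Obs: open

Act: stack.push[north]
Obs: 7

Act: maze.move[north]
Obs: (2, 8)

Act: maze.sense[west]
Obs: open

Act: stack.push[west]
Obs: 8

Act: maze.move[west]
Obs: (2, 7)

Act: maze.sense[west]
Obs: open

Act: stack.push[west]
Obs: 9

Act: maze.move[west]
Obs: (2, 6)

Act: maze.sense[west]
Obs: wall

Act: maze.sense[north]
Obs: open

Act: stack.push[north]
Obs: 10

Act: maze.move[north]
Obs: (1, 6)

Act: maze.sense[east]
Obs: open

Act: stack.push[east]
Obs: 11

Act: maze.move[east]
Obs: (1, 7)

Act: maze.sense[east]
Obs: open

Act: stack.push[east]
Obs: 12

Act: maze.move[east]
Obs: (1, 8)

Act: maze.sense[north]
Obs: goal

Act: maze.move[north]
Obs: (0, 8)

Answer: (0, 8)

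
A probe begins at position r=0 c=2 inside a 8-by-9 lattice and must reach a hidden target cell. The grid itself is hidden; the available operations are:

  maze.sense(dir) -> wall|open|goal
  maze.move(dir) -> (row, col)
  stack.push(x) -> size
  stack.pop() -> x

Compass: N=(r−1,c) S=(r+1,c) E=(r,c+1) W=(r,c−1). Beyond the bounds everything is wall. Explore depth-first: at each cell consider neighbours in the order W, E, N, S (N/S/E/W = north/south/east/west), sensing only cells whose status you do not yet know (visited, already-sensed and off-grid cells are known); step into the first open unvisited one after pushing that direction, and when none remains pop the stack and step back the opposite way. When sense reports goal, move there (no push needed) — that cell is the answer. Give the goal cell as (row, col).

;; maze.sense(dir→west) -> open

;; stack.push(x→west) -> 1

;; maze.move(dir→west) -> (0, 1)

;; maze.sense(dir→west) -> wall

;; maze.sense(dir→south) -> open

;; stack.push(x→south) -> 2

;; maze.move(dir→south) -> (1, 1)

;; maze.sense(dir→west) -> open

;; stack.push(x→west) -> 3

;; maze.move(dir→west) -> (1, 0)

;; maze.sense(dir→south) -> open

;; stack.push(x→south) -> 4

;; maze.move(dir→south) -> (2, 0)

;; maze.sense(dir→east) -> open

;; stack.push(x→east) -> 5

;; maze.move(dir→east) -> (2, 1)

;; maze.sense(dir→east) -> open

;; stack.push(x→east) -> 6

;; maze.move(dir→east) -> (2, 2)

;; maze.sense(dir→east) -> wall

;; maze.sense(dir→north) -> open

;; stack.push(x→north) -> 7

;; maze.move(dir→north) -> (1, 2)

;; maze.sense(dir→east) -> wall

;; stack.pop() -> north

;; maze.move(dir→south) -> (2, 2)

;; maze.sense(dir→south) -> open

;; stack.push(x→south) -> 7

;; maze.move(dir→south) -> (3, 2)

;; maze.sense(dir→west) -> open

;; stack.push(x→west) -> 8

;; maze.move(dir→west) -> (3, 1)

;; maze.sense(dir→west) -> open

;; stack.push(x→west) -> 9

;; maze.move(dir→west) -> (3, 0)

;; maze.sense(dir→south) -> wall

;; stack.pop() -> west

;; maze.move(dir→east) -> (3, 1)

;; maze.sense(dir→south) -> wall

;; stack.pop() -> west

;; maze.move(dir→east) -> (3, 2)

;; maze.sense(dir→east) -> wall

;; maze.sense(dir→south) -> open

;; stack.push(x→south) -> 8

;; maze.move(dir→south) -> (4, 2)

;; maze.sense(dir→east) -> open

;; stack.push(x→east) -> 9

;; maze.move(dir→east) -> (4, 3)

;; maze.sense(dir→east) -> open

;; stack.push(x→east) -> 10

;; maze.move(dir→east) -> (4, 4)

;; maze.sense(dir→east) -> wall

;; maze.sense(dir→north) -> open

;; stack.push(x→north) -> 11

;; maze.move(dir→north) -> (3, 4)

;; maze.sense(dir→east) -> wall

;; maze.sense(dir→north) -> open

;; stack.push(x→north) -> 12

;; maze.move(dir→north) -> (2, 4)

;; maze.sense(dir→east) -> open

;; stack.push(x→east) -> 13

;; maze.move(dir→east) -> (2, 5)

;; maze.sense(dir→east) -> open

;; stack.push(x→east) -> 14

;; maze.move(dir→east) -> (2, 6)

;; maze.sense(dir→east) -> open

;; stack.push(x→east) -> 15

;; maze.move(dir→east) -> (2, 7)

;; maze.sense(dir→east) -> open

;; stack.push(x→east) -> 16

;; maze.move(dir→east) -> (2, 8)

;; maze.sense(dir→north) -> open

;; stack.push(x→north) -> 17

;; maze.move(dir→north) -> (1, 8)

;; maze.sense(dir→west) -> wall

;; maze.sense(dir→north) -> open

;; stack.push(x→north) -> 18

;; maze.move(dir→north) -> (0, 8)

;; maze.sense(dir→west) -> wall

;; stack.pop() -> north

;; maze.move(dir→south) -> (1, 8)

;; stack.pop() -> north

;; maze.move(dir→south) -> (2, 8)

;; maze.sense(dir→south) -> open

;; stack.push(x→south) -> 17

;; maze.move(dir→south) -> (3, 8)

;; maze.sense(dir→west) -> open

;; stack.push(x→west) -> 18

;; maze.move(dir→west) -> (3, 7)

;; maze.sense(dir→west) -> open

;; stack.push(x→west) -> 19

;; maze.move(dir→west) -> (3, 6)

;; maze.sense(dir→south) -> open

;; stack.push(x→south) -> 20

;; maze.move(dir→south) -> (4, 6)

;; maze.sense(dir→east) -> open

;; stack.push(x→east) -> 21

;; maze.move(dir→east) -> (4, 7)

;; maze.sense(dir→east) -> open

;; stack.push(x→east) -> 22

;; maze.move(dir→east) -> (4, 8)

;; maze.sense(dir→south) -> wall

;; stack.pop() -> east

;; maze.move(dir→west) -> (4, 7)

;; maze.sense(dir→south) -> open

;; stack.push(x→south) -> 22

;; maze.move(dir→south) -> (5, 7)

;; maze.sense(dir→west) -> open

;; stack.push(x→west) -> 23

;; maze.move(dir→west) -> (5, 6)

;; maze.sense(dir→west) -> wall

;; maze.sense(dir→south) -> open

;; stack.push(x→south) -> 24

;; maze.move(dir→south) -> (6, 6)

;; maze.sense(dir→west) -> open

;; stack.push(x→west) -> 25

;; maze.move(dir→west) -> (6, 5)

;; maze.sense(dir→west) -> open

;; stack.push(x→west) -> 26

;; maze.move(dir→west) -> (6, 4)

;; maze.sense(dir→west) -> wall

;; maze.sense(dir→north) -> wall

;; maze.sense(dir→south) -> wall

;; stack.pop() -> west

;; maze.move(dir→east) -> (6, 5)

;; maze.sense(dir→south) -> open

;; stack.push(x→south) -> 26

;; maze.move(dir→south) -> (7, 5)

;; maze.sense(dir→east) -> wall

;; stack.pop() -> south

;; maze.move(dir→north) -> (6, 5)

;; stack.pop() -> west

;; maze.move(dir→east) -> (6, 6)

;; maze.sense(dir→east) -> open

;; stack.push(x→east) -> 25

;; maze.move(dir→east) -> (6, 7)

;; maze.sense(dir→east) -> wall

;; maze.sense(dir→south) -> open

;; stack.push(x→south) -> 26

;; maze.move(dir→south) -> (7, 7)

;; maze.sense(dir→east) -> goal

;; maze.move(dir→east) -> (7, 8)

Answer: (7, 8)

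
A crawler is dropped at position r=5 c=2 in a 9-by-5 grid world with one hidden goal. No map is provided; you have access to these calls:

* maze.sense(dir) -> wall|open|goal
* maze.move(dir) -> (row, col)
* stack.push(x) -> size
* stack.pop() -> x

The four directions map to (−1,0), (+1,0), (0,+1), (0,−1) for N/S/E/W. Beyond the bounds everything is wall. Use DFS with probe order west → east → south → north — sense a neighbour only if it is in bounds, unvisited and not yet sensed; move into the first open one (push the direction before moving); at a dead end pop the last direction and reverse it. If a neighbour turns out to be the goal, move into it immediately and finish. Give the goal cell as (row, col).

Action: maze.sense[dir='west']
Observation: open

Action: stack.push[x='west']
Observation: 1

Action: maze.move[dir='west']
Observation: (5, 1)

Action: maze.sense[dir='west']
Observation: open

Action: stack.push[x='west']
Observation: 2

Action: maze.move[dir='west']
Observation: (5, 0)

Action: maze.sense[dir='south']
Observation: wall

Action: maze.sense[dir='north']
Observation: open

Action: stack.push[x='north']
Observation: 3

Action: maze.move[dir='north']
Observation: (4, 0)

Action: maze.sense[dir='east']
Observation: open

Action: stack.push[x='east']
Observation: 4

Action: maze.move[dir='east']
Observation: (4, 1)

Action: maze.sense[dir='east']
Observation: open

Action: stack.push[x='east']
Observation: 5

Action: maze.move[dir='east']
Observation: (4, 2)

Action: maze.sense[dir='east']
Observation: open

Action: stack.push[x='east']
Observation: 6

Action: maze.move[dir='east']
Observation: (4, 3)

Action: maze.sense[dir='east']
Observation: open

Action: stack.push[x='east']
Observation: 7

Action: maze.move[dir='east']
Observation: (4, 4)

Action: maze.sense[dir='south']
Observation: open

Action: stack.push[x='south']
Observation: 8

Action: maze.move[dir='south']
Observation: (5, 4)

Action: maze.sense[dir='west']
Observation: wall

Action: maze.sense[dir='south']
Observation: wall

Action: stack.pop[]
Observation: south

Action: maze.move[dir='north']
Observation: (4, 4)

Action: maze.sense[dir='north']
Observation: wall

Action: stack.pop[]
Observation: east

Action: maze.move[dir='west']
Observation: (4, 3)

Action: maze.sense[dir='north']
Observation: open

Action: stack.push[x='north']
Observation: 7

Action: maze.move[dir='north']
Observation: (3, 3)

Action: maze.sense[dir='west']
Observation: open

Action: stack.push[x='west']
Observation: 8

Action: maze.move[dir='west']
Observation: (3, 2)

Action: maze.sense[dir='west']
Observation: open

Action: stack.push[x='west']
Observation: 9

Action: maze.move[dir='west']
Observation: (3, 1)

Action: maze.sense[dir='west']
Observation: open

Action: stack.push[x='west']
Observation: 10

Action: maze.move[dir='west']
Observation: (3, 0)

Action: maze.sense[dir='north']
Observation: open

Action: stack.push[x='north']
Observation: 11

Action: maze.move[dir='north']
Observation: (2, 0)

Action: maze.sense[dir='east']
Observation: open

Action: stack.push[x='east']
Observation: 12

Action: maze.move[dir='east']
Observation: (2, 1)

Action: maze.sense[dir='east']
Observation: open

Action: stack.push[x='east']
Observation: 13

Action: maze.move[dir='east']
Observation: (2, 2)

Action: maze.sense[dir='east']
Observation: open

Action: stack.push[x='east']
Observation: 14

Action: maze.move[dir='east']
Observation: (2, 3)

Action: maze.sense[dir='east']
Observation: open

Action: stack.push[x='east']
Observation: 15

Action: maze.move[dir='east']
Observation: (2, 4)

Action: maze.sense[dir='north']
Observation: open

Action: stack.push[x='north']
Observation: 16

Action: maze.move[dir='north']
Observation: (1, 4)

Action: maze.sense[dir='west']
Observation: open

Action: stack.push[x='west']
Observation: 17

Action: maze.move[dir='west']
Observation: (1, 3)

Action: maze.sense[dir='west']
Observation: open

Action: stack.push[x='west']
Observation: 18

Action: maze.move[dir='west']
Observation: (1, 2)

Action: maze.sense[dir='west']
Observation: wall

Action: maze.sense[dir='north']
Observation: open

Action: stack.push[x='north']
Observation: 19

Action: maze.move[dir='north']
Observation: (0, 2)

Action: maze.sense[dir='west']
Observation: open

Action: stack.push[x='west']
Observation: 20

Action: maze.move[dir='west']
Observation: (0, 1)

Action: maze.sense[dir='west']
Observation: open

Action: stack.push[x='west']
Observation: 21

Action: maze.move[dir='west']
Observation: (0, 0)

Action: maze.sense[dir='south']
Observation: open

Action: stack.push[x='south']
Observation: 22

Action: maze.move[dir='south']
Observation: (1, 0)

Action: stack.pop[]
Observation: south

Action: maze.move[dir='north']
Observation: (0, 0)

Action: stack.pop[]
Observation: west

Action: maze.move[dir='east']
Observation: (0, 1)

Action: stack.pop[]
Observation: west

Action: maze.move[dir='east']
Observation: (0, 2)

Action: maze.sense[dir='east']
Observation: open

Action: stack.push[x='east']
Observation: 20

Action: maze.move[dir='east']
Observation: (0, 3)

Action: maze.sense[dir='east']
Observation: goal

Action: maze.move[dir='east']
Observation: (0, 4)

Answer: (0, 4)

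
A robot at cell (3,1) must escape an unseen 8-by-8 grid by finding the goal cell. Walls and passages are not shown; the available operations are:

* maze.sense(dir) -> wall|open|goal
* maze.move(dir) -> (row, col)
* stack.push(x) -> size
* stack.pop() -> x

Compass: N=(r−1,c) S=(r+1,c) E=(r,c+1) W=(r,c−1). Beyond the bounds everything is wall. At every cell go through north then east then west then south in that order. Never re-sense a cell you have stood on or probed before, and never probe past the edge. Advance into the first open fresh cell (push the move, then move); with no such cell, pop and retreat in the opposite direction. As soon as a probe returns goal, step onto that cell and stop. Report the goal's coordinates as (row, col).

-> maze.sense(north)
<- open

-> stack.push(north)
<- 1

-> maze.move(north)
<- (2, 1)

-> maze.sense(north)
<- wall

-> maze.sense(east)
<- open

-> stack.push(east)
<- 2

-> maze.move(east)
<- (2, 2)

-> maze.sense(north)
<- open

-> stack.push(north)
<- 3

-> maze.move(north)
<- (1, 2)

-> maze.sense(north)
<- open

-> stack.push(north)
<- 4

-> maze.move(north)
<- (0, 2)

-> maze.sense(east)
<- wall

-> maze.sense(west)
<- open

-> stack.push(west)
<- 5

-> maze.move(west)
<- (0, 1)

-> maze.sense(west)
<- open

-> stack.push(west)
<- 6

-> maze.move(west)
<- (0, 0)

-> maze.sense(south)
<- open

-> stack.push(south)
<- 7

-> maze.move(south)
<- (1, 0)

-> maze.sense(south)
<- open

-> stack.push(south)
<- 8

-> maze.move(south)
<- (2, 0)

-> maze.sense(south)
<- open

-> stack.push(south)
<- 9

-> maze.move(south)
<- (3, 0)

-> maze.sense(south)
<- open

-> stack.push(south)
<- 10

-> maze.move(south)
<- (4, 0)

-> maze.sense(east)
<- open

-> stack.push(east)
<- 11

-> maze.move(east)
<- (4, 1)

-> maze.sense(east)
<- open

-> stack.push(east)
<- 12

-> maze.move(east)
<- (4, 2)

-> maze.sense(north)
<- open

-> stack.push(north)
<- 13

-> maze.move(north)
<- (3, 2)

-> maze.sense(east)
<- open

-> stack.push(east)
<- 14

-> maze.move(east)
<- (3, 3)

-> maze.sense(north)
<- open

-> stack.push(north)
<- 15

-> maze.move(north)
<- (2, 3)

-> maze.sense(north)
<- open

-> stack.push(north)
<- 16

-> maze.move(north)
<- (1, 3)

-> maze.sense(east)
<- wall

-> stack.pop()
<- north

-> maze.move(south)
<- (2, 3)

-> maze.sense(east)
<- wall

-> stack.pop()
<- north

-> maze.move(south)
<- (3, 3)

-> maze.sense(east)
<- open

-> stack.push(east)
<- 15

-> maze.move(east)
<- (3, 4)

-> maze.sense(east)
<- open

-> stack.push(east)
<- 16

-> maze.move(east)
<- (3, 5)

-> maze.sense(north)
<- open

-> stack.push(north)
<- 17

-> maze.move(north)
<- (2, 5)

-> maze.sense(north)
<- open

-> stack.push(north)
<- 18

-> maze.move(north)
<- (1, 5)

-> maze.sense(north)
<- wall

-> maze.sense(east)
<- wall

-> stack.pop()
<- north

-> maze.move(south)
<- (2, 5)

-> maze.sense(east)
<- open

-> stack.push(east)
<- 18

-> maze.move(east)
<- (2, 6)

-> maze.sense(east)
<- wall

-> maze.sense(south)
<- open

-> stack.push(south)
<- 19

-> maze.move(south)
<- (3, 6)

-> maze.sense(east)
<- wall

-> maze.sense(south)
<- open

-> stack.push(south)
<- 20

-> maze.move(south)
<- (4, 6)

-> maze.sense(east)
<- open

-> stack.push(east)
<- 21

-> maze.move(east)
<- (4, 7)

-> maze.sense(south)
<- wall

-> stack.pop()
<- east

-> maze.move(west)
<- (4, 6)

-> maze.sense(west)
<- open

-> stack.push(west)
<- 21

-> maze.move(west)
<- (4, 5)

-> maze.sense(west)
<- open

-> stack.push(west)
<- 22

-> maze.move(west)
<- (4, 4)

-> maze.sense(west)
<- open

-> stack.push(west)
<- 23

-> maze.move(west)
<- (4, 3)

-> maze.sense(south)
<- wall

-> stack.pop()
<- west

-> maze.move(east)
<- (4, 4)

-> maze.sense(south)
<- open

-> stack.push(south)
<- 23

-> maze.move(south)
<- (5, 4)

-> maze.sense(east)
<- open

-> stack.push(east)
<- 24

-> maze.move(east)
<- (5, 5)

-> maze.sense(east)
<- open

-> stack.push(east)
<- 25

-> maze.move(east)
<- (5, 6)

-> maze.sense(south)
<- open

-> stack.push(south)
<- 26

-> maze.move(south)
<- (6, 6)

-> maze.sense(east)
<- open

-> stack.push(east)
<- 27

-> maze.move(east)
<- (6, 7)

-> maze.sense(south)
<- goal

-> maze.move(south)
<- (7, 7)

Answer: (7, 7)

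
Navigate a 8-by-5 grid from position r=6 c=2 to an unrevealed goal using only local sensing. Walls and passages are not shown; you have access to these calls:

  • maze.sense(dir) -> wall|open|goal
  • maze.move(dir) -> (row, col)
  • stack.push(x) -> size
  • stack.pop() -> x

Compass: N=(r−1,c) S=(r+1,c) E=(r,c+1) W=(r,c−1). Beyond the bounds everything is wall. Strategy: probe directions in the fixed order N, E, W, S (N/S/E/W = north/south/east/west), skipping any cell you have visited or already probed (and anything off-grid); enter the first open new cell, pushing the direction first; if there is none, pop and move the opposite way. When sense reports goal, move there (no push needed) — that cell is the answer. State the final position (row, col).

→ maze.sense(dir: north)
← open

→ stack.push(x: north)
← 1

→ maze.move(dir: north)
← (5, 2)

→ maze.sense(dir: north)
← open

→ stack.push(x: north)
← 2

→ maze.move(dir: north)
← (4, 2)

→ maze.sense(dir: north)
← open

→ stack.push(x: north)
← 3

→ maze.move(dir: north)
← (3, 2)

→ maze.sense(dir: north)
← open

→ stack.push(x: north)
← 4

→ maze.move(dir: north)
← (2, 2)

→ maze.sense(dir: north)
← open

→ stack.push(x: north)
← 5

→ maze.move(dir: north)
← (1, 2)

→ maze.sense(dir: north)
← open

→ stack.push(x: north)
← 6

→ maze.move(dir: north)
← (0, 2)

→ maze.sense(dir: east)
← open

→ stack.push(x: east)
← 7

→ maze.move(dir: east)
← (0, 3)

→ maze.sense(dir: east)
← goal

→ maze.move(dir: east)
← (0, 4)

Answer: (0, 4)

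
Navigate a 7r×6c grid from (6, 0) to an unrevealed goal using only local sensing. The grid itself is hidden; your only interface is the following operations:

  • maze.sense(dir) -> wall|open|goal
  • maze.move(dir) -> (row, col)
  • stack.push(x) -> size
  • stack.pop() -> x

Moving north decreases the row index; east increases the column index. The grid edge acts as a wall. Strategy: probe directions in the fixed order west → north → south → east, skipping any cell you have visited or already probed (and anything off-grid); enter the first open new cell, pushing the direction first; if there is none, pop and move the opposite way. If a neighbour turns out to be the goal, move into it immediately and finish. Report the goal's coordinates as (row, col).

==> sense(north)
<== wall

==> sense(east)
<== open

==> push(east)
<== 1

==> move(east)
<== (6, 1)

==> sense(north)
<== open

==> push(north)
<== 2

==> move(north)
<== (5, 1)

==> sense(north)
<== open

==> push(north)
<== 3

==> move(north)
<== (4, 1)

==> sense(west)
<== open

==> push(west)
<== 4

==> move(west)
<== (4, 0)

==> sense(north)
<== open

==> push(north)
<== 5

==> move(north)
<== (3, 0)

==> sense(north)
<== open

==> push(north)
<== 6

==> move(north)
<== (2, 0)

==> sense(north)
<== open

==> push(north)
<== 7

==> move(north)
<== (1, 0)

==> sense(north)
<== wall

==> sense(east)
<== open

==> push(east)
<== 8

==> move(east)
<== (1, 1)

==> sense(north)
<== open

==> push(north)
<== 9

==> move(north)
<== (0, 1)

==> sense(east)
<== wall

==> pop()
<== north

==> move(south)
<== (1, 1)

==> sense(south)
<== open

==> push(south)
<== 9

==> move(south)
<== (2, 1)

==> sense(south)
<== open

==> push(south)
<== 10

==> move(south)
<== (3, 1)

==> sense(east)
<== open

==> push(east)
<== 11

==> move(east)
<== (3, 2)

==> sense(north)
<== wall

==> sense(south)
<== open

==> push(south)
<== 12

==> move(south)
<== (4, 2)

==> sense(south)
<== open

==> push(south)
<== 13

==> move(south)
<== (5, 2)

==> sense(south)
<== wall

==> sense(east)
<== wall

==> pop()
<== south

==> move(north)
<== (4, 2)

==> sense(east)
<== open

==> push(east)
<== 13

==> move(east)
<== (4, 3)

==> sense(north)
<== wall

==> sense(east)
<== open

==> push(east)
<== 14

==> move(east)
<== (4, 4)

==> sense(north)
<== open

==> push(north)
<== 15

==> move(north)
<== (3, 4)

==> sense(north)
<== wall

==> sense(east)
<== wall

==> pop()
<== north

==> move(south)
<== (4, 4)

==> sense(south)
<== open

==> push(south)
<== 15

==> move(south)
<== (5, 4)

==> sense(south)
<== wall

==> sense(east)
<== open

==> push(east)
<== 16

==> move(east)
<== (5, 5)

==> sense(north)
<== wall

==> sense(south)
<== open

==> push(south)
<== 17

==> move(south)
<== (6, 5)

==> pop()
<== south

==> move(north)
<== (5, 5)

==> pop()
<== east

==> move(west)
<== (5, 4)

==> pop()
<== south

==> move(north)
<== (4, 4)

==> pop()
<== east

==> move(west)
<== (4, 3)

==> pop()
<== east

==> move(west)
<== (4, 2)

==> pop()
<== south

==> move(north)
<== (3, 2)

==> pop()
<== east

==> move(west)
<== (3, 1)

==> pop()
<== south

==> move(north)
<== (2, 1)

==> pop()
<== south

==> move(north)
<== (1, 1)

==> sense(east)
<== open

==> push(east)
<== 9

==> move(east)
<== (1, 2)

==> sense(east)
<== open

==> push(east)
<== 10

==> move(east)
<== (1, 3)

==> sense(north)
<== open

==> push(north)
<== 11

==> move(north)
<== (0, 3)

==> sense(east)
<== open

==> push(east)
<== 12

==> move(east)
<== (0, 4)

==> sense(south)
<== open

==> push(south)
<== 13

==> move(south)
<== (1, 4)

==> sense(east)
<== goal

==> move(east)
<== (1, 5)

Answer: (1, 5)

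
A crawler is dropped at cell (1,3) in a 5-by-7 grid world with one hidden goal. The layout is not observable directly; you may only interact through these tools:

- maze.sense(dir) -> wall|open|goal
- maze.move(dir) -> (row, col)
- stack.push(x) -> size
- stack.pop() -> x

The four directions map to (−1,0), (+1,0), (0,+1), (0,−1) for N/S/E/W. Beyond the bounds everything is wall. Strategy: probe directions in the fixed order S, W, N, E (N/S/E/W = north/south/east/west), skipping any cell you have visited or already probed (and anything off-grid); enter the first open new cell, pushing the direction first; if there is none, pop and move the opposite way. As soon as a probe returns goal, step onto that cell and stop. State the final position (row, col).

~$ sense south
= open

~$ push south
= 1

~$ move south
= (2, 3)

~$ sense south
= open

~$ push south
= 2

~$ move south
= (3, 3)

~$ sense south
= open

~$ push south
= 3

~$ move south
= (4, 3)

~$ sense west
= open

~$ push west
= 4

~$ move west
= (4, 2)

~$ sense west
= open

~$ push west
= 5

~$ move west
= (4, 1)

~$ sense west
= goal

~$ move west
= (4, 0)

Answer: (4, 0)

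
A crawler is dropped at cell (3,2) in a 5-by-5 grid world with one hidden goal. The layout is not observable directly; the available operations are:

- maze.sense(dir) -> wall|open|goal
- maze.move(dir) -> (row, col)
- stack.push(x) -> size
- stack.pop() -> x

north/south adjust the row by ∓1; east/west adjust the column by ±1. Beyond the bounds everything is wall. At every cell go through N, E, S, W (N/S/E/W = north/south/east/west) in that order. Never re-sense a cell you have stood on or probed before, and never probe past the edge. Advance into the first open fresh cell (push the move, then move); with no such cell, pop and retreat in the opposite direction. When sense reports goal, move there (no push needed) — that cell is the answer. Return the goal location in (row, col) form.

! 1. maze.sense(dir: north) : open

! 2. stack.push(x: north) : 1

! 3. maze.move(dir: north) : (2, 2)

! 4. maze.sense(dir: north) : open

! 5. stack.push(x: north) : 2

! 6. maze.move(dir: north) : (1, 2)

! 7. maze.sense(dir: north) : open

! 8. stack.push(x: north) : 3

! 9. maze.move(dir: north) : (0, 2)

! 10. maze.sense(dir: east) : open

! 11. stack.push(x: east) : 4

! 12. maze.move(dir: east) : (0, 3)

! 13. maze.sense(dir: east) : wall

! 14. maze.sense(dir: south) : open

! 15. stack.push(x: south) : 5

! 16. maze.move(dir: south) : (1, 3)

! 17. maze.sense(dir: east) : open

! 18. stack.push(x: east) : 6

! 19. maze.move(dir: east) : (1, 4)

! 20. maze.sense(dir: south) : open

! 21. stack.push(x: south) : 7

! 22. maze.move(dir: south) : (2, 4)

! 23. maze.sense(dir: south) : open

! 24. stack.push(x: south) : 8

! 25. maze.move(dir: south) : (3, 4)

! 26. maze.sense(dir: south) : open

! 27. stack.push(x: south) : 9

! 28. maze.move(dir: south) : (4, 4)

! 29. maze.sense(dir: west) : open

! 30. stack.push(x: west) : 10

! 31. maze.move(dir: west) : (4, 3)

! 32. maze.sense(dir: north) : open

! 33. stack.push(x: north) : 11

! 34. maze.move(dir: north) : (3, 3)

! 35. maze.sense(dir: north) : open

! 36. stack.push(x: north) : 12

! 37. maze.move(dir: north) : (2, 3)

! 38. stack.pop() : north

! 39. maze.move(dir: south) : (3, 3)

! 40. stack.pop() : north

! 41. maze.move(dir: south) : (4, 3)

! 42. maze.sense(dir: west) : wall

! 43. stack.pop() : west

! 44. maze.move(dir: east) : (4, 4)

! 45. stack.pop() : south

! 46. maze.move(dir: north) : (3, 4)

! 47. stack.pop() : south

! 48. maze.move(dir: north) : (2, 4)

! 49. stack.pop() : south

! 50. maze.move(dir: north) : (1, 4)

! 51. stack.pop() : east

! 52. maze.move(dir: west) : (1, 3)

! 53. stack.pop() : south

! 54. maze.move(dir: north) : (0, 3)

! 55. stack.pop() : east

! 56. maze.move(dir: west) : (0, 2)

! 57. maze.sense(dir: west) : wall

! 58. stack.pop() : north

! 59. maze.move(dir: south) : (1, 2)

! 60. maze.sense(dir: west) : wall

! 61. stack.pop() : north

! 62. maze.move(dir: south) : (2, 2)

! 63. maze.sense(dir: west) : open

! 64. stack.push(x: west) : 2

! 65. maze.move(dir: west) : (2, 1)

! 66. maze.sense(dir: south) : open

! 67. stack.push(x: south) : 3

! 68. maze.move(dir: south) : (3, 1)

! 69. maze.sense(dir: south) : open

! 70. stack.push(x: south) : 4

! 71. maze.move(dir: south) : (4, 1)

! 72. maze.sense(dir: west) : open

! 73. stack.push(x: west) : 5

! 74. maze.move(dir: west) : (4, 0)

! 75. maze.sense(dir: north) : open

! 76. stack.push(x: north) : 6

! 77. maze.move(dir: north) : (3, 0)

! 78. maze.sense(dir: north) : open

! 79. stack.push(x: north) : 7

! 80. maze.move(dir: north) : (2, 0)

! 81. maze.sense(dir: north) : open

! 82. stack.push(x: north) : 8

! 83. maze.move(dir: north) : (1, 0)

! 84. maze.sense(dir: north) : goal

! 85. maze.move(dir: north) : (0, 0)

Answer: (0, 0)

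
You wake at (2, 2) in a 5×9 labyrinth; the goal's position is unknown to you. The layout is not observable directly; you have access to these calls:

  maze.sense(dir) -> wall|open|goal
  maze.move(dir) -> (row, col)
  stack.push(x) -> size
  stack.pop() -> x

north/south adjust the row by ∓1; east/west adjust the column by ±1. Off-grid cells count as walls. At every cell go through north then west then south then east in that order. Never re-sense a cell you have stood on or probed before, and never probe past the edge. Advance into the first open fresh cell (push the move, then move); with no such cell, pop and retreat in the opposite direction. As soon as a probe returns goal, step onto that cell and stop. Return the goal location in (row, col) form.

CALL maze.sense[dir=north]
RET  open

CALL stack.push[x=north]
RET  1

CALL maze.move[dir=north]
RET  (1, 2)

CALL maze.sense[dir=north]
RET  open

CALL stack.push[x=north]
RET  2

CALL maze.move[dir=north]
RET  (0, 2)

CALL maze.sense[dir=west]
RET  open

CALL stack.push[x=west]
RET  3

CALL maze.move[dir=west]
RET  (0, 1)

CALL maze.sense[dir=west]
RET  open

CALL stack.push[x=west]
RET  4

CALL maze.move[dir=west]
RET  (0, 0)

CALL maze.sense[dir=south]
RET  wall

CALL stack.pop[]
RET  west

CALL maze.move[dir=east]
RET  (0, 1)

CALL maze.sense[dir=south]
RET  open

CALL stack.push[x=south]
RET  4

CALL maze.move[dir=south]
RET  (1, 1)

CALL maze.sense[dir=south]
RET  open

CALL stack.push[x=south]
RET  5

CALL maze.move[dir=south]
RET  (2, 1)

CALL maze.sense[dir=west]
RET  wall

CALL maze.sense[dir=south]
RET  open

CALL stack.push[x=south]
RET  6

CALL maze.move[dir=south]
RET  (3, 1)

CALL maze.sense[dir=west]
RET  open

CALL stack.push[x=west]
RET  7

CALL maze.move[dir=west]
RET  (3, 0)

CALL maze.sense[dir=south]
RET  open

CALL stack.push[x=south]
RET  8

CALL maze.move[dir=south]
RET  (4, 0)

CALL maze.sense[dir=east]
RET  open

CALL stack.push[x=east]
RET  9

CALL maze.move[dir=east]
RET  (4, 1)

CALL maze.sense[dir=east]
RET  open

CALL stack.push[x=east]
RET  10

CALL maze.move[dir=east]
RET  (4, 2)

CALL maze.sense[dir=north]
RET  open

CALL stack.push[x=north]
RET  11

CALL maze.move[dir=north]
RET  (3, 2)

CALL maze.sense[dir=east]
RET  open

CALL stack.push[x=east]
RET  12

CALL maze.move[dir=east]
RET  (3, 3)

CALL maze.sense[dir=north]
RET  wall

CALL maze.sense[dir=south]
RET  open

CALL stack.push[x=south]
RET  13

CALL maze.move[dir=south]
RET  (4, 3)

CALL maze.sense[dir=east]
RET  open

CALL stack.push[x=east]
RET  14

CALL maze.move[dir=east]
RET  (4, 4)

CALL maze.sense[dir=north]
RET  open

CALL stack.push[x=north]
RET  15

CALL maze.move[dir=north]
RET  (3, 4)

CALL maze.sense[dir=north]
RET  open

CALL stack.push[x=north]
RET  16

CALL maze.move[dir=north]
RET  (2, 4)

CALL maze.sense[dir=north]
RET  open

CALL stack.push[x=north]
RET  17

CALL maze.move[dir=north]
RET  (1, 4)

CALL maze.sense[dir=north]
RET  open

CALL stack.push[x=north]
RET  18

CALL maze.move[dir=north]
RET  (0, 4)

CALL maze.sense[dir=west]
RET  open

CALL stack.push[x=west]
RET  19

CALL maze.move[dir=west]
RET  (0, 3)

CALL maze.sense[dir=south]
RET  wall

CALL stack.pop[]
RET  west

CALL maze.move[dir=east]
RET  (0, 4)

CALL maze.sense[dir=east]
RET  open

CALL stack.push[x=east]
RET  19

CALL maze.move[dir=east]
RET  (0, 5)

CALL maze.sense[dir=south]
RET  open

CALL stack.push[x=south]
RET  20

CALL maze.move[dir=south]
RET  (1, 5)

CALL maze.sense[dir=south]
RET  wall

CALL maze.sense[dir=east]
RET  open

CALL stack.push[x=east]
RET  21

CALL maze.move[dir=east]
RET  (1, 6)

CALL maze.sense[dir=north]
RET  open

CALL stack.push[x=north]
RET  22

CALL maze.move[dir=north]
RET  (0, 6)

CALL maze.sense[dir=east]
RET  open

CALL stack.push[x=east]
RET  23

CALL maze.move[dir=east]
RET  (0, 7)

CALL maze.sense[dir=south]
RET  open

CALL stack.push[x=south]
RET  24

CALL maze.move[dir=south]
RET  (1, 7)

CALL maze.sense[dir=south]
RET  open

CALL stack.push[x=south]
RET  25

CALL maze.move[dir=south]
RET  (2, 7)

CALL maze.sense[dir=west]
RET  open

CALL stack.push[x=west]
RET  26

CALL maze.move[dir=west]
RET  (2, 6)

CALL maze.sense[dir=south]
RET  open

CALL stack.push[x=south]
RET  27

CALL maze.move[dir=south]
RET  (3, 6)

CALL maze.sense[dir=west]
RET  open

CALL stack.push[x=west]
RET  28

CALL maze.move[dir=west]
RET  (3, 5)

CALL maze.sense[dir=south]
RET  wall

CALL stack.pop[]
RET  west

CALL maze.move[dir=east]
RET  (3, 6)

CALL maze.sense[dir=south]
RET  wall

CALL maze.sense[dir=east]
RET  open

CALL stack.push[x=east]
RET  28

CALL maze.move[dir=east]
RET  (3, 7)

CALL maze.sense[dir=south]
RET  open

CALL stack.push[x=south]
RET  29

CALL maze.move[dir=south]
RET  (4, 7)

CALL maze.sense[dir=east]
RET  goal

CALL maze.move[dir=east]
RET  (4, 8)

Answer: (4, 8)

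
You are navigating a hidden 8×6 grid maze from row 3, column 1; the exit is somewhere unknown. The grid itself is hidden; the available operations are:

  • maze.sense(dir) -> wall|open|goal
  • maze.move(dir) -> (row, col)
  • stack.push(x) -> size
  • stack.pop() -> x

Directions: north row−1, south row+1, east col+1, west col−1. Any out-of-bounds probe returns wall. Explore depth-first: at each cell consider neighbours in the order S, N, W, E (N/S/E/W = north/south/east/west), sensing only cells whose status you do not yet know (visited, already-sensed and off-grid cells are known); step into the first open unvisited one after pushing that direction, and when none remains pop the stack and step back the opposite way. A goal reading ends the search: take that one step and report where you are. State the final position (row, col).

// maze.sense(south) => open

// stack.push(south) => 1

// maze.move(south) => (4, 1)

// maze.sense(south) => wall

// maze.sense(west) => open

// stack.push(west) => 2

// maze.move(west) => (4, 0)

// maze.sense(south) => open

// stack.push(south) => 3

// maze.move(south) => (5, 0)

// maze.sense(south) => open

// stack.push(south) => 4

// maze.move(south) => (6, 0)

// maze.sense(south) => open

// stack.push(south) => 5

// maze.move(south) => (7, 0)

// maze.sense(east) => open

// stack.push(east) => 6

// maze.move(east) => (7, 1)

// maze.sense(north) => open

// stack.push(north) => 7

// maze.move(north) => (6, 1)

// maze.sense(east) => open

// stack.push(east) => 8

// maze.move(east) => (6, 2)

// maze.sense(south) => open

// stack.push(south) => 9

// maze.move(south) => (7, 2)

// maze.sense(east) => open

// stack.push(east) => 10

// maze.move(east) => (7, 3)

// maze.sense(north) => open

// stack.push(north) => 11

// maze.move(north) => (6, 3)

// maze.sense(north) => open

// stack.push(north) => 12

// maze.move(north) => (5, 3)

// maze.sense(north) => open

// stack.push(north) => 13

// maze.move(north) => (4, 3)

// maze.sense(north) => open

// stack.push(north) => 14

// maze.move(north) => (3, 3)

// maze.sense(north) => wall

// maze.sense(west) => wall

// maze.sense(east) => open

// stack.push(east) => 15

// maze.move(east) => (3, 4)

// maze.sense(south) => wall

// maze.sense(north) => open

// stack.push(north) => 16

// maze.move(north) => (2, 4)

// maze.sense(north) => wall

// maze.sense(east) => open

// stack.push(east) => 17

// maze.move(east) => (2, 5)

// maze.sense(south) => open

// stack.push(south) => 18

// maze.move(south) => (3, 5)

// maze.sense(south) => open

// stack.push(south) => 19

// maze.move(south) => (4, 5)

// maze.sense(south) => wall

// stack.pop() => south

// maze.move(north) => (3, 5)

// stack.pop() => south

// maze.move(north) => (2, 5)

// maze.sense(north) => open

// stack.push(north) => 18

// maze.move(north) => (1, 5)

// maze.sense(north) => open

// stack.push(north) => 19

// maze.move(north) => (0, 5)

// maze.sense(west) => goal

// maze.move(west) => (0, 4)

Answer: (0, 4)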